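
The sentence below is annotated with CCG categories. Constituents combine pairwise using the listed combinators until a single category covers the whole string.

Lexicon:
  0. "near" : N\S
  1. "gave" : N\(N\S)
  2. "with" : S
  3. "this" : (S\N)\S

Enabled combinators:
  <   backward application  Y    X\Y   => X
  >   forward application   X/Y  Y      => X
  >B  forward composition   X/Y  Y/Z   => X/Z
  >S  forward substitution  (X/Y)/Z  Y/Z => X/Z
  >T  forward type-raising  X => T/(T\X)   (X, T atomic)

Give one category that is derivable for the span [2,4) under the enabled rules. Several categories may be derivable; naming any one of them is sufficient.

[0,4] S   <
  [0,2] N   <
    [0,1] "near" : N\S
    [1,2] "gave" : N\(N\S)
  [2,4] S\N   <
    [2,3] "with" : S
    [3,4] "this" : (S\N)\S

S\N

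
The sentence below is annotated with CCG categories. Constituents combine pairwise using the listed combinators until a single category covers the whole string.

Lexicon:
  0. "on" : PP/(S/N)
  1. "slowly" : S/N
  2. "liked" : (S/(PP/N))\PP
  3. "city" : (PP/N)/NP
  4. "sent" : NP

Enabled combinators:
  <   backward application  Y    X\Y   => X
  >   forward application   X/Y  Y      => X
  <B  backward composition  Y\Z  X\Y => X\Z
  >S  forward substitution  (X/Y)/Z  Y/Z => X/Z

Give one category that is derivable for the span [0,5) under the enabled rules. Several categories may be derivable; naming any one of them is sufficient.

S

[0,5] S   >
  [0,3] S/(PP/N)   <
    [0,2] PP   >
      [0,1] "on" : PP/(S/N)
      [1,2] "slowly" : S/N
    [2,3] "liked" : (S/(PP/N))\PP
  [3,5] PP/N   >
    [3,4] "city" : (PP/N)/NP
    [4,5] "sent" : NP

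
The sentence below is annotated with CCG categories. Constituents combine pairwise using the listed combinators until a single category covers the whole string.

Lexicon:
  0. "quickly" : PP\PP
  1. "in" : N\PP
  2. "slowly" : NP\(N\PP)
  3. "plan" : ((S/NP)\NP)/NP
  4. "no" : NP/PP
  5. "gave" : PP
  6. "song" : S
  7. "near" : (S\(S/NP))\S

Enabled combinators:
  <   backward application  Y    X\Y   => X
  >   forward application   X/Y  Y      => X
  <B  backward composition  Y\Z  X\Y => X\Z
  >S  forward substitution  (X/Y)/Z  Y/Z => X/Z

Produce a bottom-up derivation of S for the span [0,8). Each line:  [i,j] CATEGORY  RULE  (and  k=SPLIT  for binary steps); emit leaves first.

[0,8] S   <
  [0,6] S/NP   <
    [0,3] NP   <
      [0,2] N\PP   <B
        [0,1] "quickly" : PP\PP
        [1,2] "in" : N\PP
      [2,3] "slowly" : NP\(N\PP)
    [3,6] (S/NP)\NP   >
      [3,4] "plan" : ((S/NP)\NP)/NP
      [4,6] NP   >
        [4,5] "no" : NP/PP
        [5,6] "gave" : PP
  [6,8] S\(S/NP)   <
    [6,7] "song" : S
    [7,8] "near" : (S\(S/NP))\S

[0,1] PP\PP  lex  "quickly"
[1,2] N\PP  lex  "in"
[0,2] N\PP  <B  k=1
[2,3] NP\(N\PP)  lex  "slowly"
[0,3] NP  <  k=2
[3,4] ((S/NP)\NP)/NP  lex  "plan"
[4,5] NP/PP  lex  "no"
[5,6] PP  lex  "gave"
[4,6] NP  >  k=5
[3,6] (S/NP)\NP  >  k=4
[0,6] S/NP  <  k=3
[6,7] S  lex  "song"
[7,8] (S\(S/NP))\S  lex  "near"
[6,8] S\(S/NP)  <  k=7
[0,8] S  <  k=6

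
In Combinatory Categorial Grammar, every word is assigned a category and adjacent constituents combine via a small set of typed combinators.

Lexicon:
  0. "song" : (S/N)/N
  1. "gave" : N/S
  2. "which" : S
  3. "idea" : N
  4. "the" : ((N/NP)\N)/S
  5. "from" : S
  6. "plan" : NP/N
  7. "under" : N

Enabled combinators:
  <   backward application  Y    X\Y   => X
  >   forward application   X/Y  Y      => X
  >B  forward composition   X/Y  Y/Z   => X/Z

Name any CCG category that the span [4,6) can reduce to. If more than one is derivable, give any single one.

[0,8] S   >
  [0,6] S/NP   >B
    [0,3] S/N   >
      [0,1] "song" : (S/N)/N
      [1,3] N   >
        [1,2] "gave" : N/S
        [2,3] "which" : S
    [3,6] N/NP   <
      [3,4] "idea" : N
      [4,6] (N/NP)\N   >
        [4,5] "the" : ((N/NP)\N)/S
        [5,6] "from" : S
  [6,8] NP   >
    [6,7] "plan" : NP/N
    [7,8] "under" : N

(N/NP)\N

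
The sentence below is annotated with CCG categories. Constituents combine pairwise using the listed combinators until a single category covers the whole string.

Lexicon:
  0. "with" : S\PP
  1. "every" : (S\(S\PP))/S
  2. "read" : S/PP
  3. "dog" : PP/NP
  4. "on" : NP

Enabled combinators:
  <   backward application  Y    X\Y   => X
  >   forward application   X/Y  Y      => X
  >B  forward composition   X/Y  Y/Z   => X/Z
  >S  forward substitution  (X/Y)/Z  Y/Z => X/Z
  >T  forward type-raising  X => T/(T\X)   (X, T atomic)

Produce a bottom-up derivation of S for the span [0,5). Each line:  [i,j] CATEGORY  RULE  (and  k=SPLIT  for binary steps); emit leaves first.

[0,5] S   <
  [0,1] "with" : S\PP
  [1,5] S\(S\PP)   >
    [1,2] "every" : (S\(S\PP))/S
    [2,5] S   >
      [2,3] "read" : S/PP
      [3,5] PP   >
        [3,4] "dog" : PP/NP
        [4,5] "on" : NP

[0,1] S\PP  lex  "with"
[1,2] (S\(S\PP))/S  lex  "every"
[2,3] S/PP  lex  "read"
[3,4] PP/NP  lex  "dog"
[4,5] NP  lex  "on"
[3,5] PP  >  k=4
[2,5] S  >  k=3
[1,5] S\(S\PP)  >  k=2
[0,5] S  <  k=1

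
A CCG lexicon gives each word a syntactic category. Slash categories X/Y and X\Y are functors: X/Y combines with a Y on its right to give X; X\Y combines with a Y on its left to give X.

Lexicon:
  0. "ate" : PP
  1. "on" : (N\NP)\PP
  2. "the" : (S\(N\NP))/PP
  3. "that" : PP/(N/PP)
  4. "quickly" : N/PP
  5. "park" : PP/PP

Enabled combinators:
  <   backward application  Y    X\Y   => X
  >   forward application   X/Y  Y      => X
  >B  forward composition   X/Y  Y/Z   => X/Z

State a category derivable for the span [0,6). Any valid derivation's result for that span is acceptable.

S

[0,6] S   <
  [0,2] N\NP   <
    [0,1] "ate" : PP
    [1,2] "on" : (N\NP)\PP
  [2,6] S\(N\NP)   >
    [2,3] "the" : (S\(N\NP))/PP
    [3,6] PP   >
      [3,4] "that" : PP/(N/PP)
      [4,6] N/PP   >B
        [4,5] "quickly" : N/PP
        [5,6] "park" : PP/PP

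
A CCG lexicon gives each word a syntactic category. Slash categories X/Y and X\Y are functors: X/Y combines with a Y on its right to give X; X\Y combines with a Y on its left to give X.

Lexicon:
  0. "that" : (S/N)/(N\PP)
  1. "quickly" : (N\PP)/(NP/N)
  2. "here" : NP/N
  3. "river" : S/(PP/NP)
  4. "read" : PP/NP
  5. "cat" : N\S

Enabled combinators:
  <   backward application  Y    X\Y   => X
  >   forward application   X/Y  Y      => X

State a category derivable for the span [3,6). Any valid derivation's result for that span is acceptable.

N

[0,6] S   >
  [0,3] S/N   >
    [0,1] "that" : (S/N)/(N\PP)
    [1,3] N\PP   >
      [1,2] "quickly" : (N\PP)/(NP/N)
      [2,3] "here" : NP/N
  [3,6] N   <
    [3,5] S   >
      [3,4] "river" : S/(PP/NP)
      [4,5] "read" : PP/NP
    [5,6] "cat" : N\S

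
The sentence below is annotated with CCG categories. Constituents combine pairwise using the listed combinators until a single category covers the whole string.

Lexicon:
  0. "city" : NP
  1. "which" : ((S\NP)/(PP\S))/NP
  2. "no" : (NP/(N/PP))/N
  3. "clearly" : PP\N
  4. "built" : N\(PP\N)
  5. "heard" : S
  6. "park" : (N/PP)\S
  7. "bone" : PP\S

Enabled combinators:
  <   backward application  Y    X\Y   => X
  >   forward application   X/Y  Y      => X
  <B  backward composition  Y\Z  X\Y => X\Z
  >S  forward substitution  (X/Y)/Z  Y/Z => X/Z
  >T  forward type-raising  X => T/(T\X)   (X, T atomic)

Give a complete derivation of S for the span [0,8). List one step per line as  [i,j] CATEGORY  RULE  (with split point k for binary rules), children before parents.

[0,8] S   <
  [0,1] "city" : NP
  [1,8] S\NP   >
    [1,7] (S\NP)/(PP\S)   >
      [1,2] "which" : ((S\NP)/(PP\S))/NP
      [2,7] NP   >
        [2,5] NP/(N/PP)   >
          [2,3] "no" : (NP/(N/PP))/N
          [3,5] N   <
            [3,4] "clearly" : PP\N
            [4,5] "built" : N\(PP\N)
        [5,7] N/PP   <
          [5,6] "heard" : S
          [6,7] "park" : (N/PP)\S
    [7,8] "bone" : PP\S

[0,1] NP  lex  "city"
[1,2] ((S\NP)/(PP\S))/NP  lex  "which"
[2,3] (NP/(N/PP))/N  lex  "no"
[3,4] PP\N  lex  "clearly"
[4,5] N\(PP\N)  lex  "built"
[3,5] N  <  k=4
[2,5] NP/(N/PP)  >  k=3
[5,6] S  lex  "heard"
[6,7] (N/PP)\S  lex  "park"
[5,7] N/PP  <  k=6
[2,7] NP  >  k=5
[1,7] (S\NP)/(PP\S)  >  k=2
[7,8] PP\S  lex  "bone"
[1,8] S\NP  >  k=7
[0,8] S  <  k=1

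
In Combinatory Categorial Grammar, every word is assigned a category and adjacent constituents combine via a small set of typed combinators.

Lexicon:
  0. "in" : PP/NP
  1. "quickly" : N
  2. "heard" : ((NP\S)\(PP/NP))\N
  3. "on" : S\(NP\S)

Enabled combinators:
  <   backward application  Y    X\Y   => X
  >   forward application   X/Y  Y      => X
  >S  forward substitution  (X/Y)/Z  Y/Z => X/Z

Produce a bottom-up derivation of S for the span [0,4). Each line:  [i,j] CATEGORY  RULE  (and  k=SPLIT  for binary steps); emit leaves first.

[0,4] S   <
  [0,3] NP\S   <
    [0,1] "in" : PP/NP
    [1,3] (NP\S)\(PP/NP)   <
      [1,2] "quickly" : N
      [2,3] "heard" : ((NP\S)\(PP/NP))\N
  [3,4] "on" : S\(NP\S)

[0,1] PP/NP  lex  "in"
[1,2] N  lex  "quickly"
[2,3] ((NP\S)\(PP/NP))\N  lex  "heard"
[1,3] (NP\S)\(PP/NP)  <  k=2
[0,3] NP\S  <  k=1
[3,4] S\(NP\S)  lex  "on"
[0,4] S  <  k=3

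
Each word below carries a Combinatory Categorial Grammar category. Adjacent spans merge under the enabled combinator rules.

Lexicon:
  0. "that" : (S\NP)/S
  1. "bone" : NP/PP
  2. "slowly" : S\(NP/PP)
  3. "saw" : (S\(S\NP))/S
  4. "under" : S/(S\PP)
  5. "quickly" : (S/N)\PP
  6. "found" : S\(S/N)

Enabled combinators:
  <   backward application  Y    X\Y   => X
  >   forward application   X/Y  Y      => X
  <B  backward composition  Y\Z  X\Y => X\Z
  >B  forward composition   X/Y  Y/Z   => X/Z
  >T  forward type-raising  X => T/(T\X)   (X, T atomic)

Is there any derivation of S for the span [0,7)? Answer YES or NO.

YES

[0,7] S   <
  [0,3] S\NP   >
    [0,1] "that" : (S\NP)/S
    [1,3] S   <
      [1,2] "bone" : NP/PP
      [2,3] "slowly" : S\(NP/PP)
  [3,7] S\(S\NP)   >
    [3,4] "saw" : (S\(S\NP))/S
    [4,7] S   >
      [4,5] "under" : S/(S\PP)
      [5,7] S\PP   <B
        [5,6] "quickly" : (S/N)\PP
        [6,7] "found" : S\(S/N)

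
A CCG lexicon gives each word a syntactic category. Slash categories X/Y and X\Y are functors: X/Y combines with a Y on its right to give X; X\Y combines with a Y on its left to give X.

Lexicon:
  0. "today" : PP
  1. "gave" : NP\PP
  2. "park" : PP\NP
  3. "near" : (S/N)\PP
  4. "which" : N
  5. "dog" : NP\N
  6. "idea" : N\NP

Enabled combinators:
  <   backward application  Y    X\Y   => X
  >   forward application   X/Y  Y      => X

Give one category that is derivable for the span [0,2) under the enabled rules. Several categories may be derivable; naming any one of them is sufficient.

[0,7] S   >
  [0,4] S/N   <
    [0,3] PP   <
      [0,2] NP   <
        [0,1] "today" : PP
        [1,2] "gave" : NP\PP
      [2,3] "park" : PP\NP
    [3,4] "near" : (S/N)\PP
  [4,7] N   <
    [4,6] NP   <
      [4,5] "which" : N
      [5,6] "dog" : NP\N
    [6,7] "idea" : N\NP

NP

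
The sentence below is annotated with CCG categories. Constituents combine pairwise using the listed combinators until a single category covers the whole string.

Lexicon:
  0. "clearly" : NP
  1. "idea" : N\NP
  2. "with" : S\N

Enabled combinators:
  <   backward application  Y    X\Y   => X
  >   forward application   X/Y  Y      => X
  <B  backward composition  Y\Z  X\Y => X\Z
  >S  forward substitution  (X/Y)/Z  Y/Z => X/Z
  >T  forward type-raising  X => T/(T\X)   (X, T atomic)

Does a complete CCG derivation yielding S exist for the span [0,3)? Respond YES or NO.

YES

[0,3] S   <
  [0,1] "clearly" : NP
  [1,3] S\NP   <B
    [1,2] "idea" : N\NP
    [2,3] "with" : S\N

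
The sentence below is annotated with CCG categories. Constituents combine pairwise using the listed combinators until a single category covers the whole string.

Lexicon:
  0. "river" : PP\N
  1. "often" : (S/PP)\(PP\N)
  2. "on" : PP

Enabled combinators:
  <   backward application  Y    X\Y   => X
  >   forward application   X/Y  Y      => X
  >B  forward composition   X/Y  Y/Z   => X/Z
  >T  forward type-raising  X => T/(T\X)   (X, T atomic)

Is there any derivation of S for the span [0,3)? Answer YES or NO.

[0,3] S   >
  [0,2] S/PP   <
    [0,1] "river" : PP\N
    [1,2] "often" : (S/PP)\(PP\N)
  [2,3] "on" : PP

YES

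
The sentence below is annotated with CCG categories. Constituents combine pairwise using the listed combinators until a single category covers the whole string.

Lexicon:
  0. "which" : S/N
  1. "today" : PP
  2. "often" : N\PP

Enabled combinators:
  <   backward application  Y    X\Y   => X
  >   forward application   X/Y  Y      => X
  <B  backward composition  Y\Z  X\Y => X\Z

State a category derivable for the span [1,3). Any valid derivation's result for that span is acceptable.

[0,3] S   >
  [0,1] "which" : S/N
  [1,3] N   <
    [1,2] "today" : PP
    [2,3] "often" : N\PP

N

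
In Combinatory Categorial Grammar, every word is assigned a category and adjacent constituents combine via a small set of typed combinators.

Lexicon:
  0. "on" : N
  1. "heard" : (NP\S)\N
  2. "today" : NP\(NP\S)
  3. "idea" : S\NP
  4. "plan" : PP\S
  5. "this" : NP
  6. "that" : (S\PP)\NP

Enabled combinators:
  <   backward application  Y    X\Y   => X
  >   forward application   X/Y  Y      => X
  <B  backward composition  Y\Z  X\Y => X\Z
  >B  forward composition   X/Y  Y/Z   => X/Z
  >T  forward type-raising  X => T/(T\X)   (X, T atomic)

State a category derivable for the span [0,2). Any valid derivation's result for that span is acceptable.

[0,7] S   <
  [0,3] NP   <
    [0,2] NP\S   <
      [0,1] "on" : N
      [1,2] "heard" : (NP\S)\N
    [2,3] "today" : NP\(NP\S)
  [3,7] S\NP   <B
    [3,5] PP\NP   <B
      [3,4] "idea" : S\NP
      [4,5] "plan" : PP\S
    [5,7] S\PP   <
      [5,6] "this" : NP
      [6,7] "that" : (S\PP)\NP

NP\S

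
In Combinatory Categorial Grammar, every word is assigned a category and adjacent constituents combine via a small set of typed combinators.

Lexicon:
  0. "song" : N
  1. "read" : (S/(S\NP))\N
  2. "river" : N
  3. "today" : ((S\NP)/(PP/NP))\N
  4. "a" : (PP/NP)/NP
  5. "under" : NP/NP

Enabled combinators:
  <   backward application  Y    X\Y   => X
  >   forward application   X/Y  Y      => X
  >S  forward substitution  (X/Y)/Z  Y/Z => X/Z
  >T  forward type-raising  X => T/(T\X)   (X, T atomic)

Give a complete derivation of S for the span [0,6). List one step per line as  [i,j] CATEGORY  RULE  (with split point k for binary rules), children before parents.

[0,1] N  lex  "song"
[1,2] (S/(S\NP))\N  lex  "read"
[0,2] S/(S\NP)  <  k=1
[2,3] N  lex  "river"
[3,4] ((S\NP)/(PP/NP))\N  lex  "today"
[2,4] (S\NP)/(PP/NP)  <  k=3
[4,5] (PP/NP)/NP  lex  "a"
[5,6] NP/NP  lex  "under"
[4,6] PP/NP  >S  k=5
[2,6] S\NP  >  k=4
[0,6] S  >  k=2

[0,6] S   >
  [0,2] S/(S\NP)   <
    [0,1] "song" : N
    [1,2] "read" : (S/(S\NP))\N
  [2,6] S\NP   >
    [2,4] (S\NP)/(PP/NP)   <
      [2,3] "river" : N
      [3,4] "today" : ((S\NP)/(PP/NP))\N
    [4,6] PP/NP   >S
      [4,5] "a" : (PP/NP)/NP
      [5,6] "under" : NP/NP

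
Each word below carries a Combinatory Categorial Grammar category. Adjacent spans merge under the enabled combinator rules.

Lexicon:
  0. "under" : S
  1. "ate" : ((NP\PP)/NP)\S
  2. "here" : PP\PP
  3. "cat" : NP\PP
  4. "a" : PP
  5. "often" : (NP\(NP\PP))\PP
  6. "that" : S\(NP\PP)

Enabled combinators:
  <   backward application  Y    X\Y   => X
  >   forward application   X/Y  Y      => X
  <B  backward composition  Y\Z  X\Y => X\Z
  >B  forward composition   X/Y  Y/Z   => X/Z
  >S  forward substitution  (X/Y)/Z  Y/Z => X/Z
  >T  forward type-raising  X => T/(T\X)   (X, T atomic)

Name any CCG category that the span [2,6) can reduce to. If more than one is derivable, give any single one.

NP

[0,7] S   <
  [0,6] NP\PP   >
    [0,2] (NP\PP)/NP   <
      [0,1] "under" : S
      [1,2] "ate" : ((NP\PP)/NP)\S
    [2,6] NP   <
      [2,4] NP\PP   <B
        [2,3] "here" : PP\PP
        [3,4] "cat" : NP\PP
      [4,6] NP\(NP\PP)   <
        [4,5] "a" : PP
        [5,6] "often" : (NP\(NP\PP))\PP
  [6,7] "that" : S\(NP\PP)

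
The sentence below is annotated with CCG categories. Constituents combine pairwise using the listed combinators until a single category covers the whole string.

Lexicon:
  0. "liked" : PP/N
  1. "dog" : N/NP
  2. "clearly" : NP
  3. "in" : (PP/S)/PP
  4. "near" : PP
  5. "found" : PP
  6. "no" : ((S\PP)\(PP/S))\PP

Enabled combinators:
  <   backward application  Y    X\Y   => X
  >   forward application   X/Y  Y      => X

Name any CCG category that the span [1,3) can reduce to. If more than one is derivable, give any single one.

N

[0,7] S   <
  [0,3] PP   >
    [0,1] "liked" : PP/N
    [1,3] N   >
      [1,2] "dog" : N/NP
      [2,3] "clearly" : NP
  [3,7] S\PP   <
    [3,5] PP/S   >
      [3,4] "in" : (PP/S)/PP
      [4,5] "near" : PP
    [5,7] (S\PP)\(PP/S)   <
      [5,6] "found" : PP
      [6,7] "no" : ((S\PP)\(PP/S))\PP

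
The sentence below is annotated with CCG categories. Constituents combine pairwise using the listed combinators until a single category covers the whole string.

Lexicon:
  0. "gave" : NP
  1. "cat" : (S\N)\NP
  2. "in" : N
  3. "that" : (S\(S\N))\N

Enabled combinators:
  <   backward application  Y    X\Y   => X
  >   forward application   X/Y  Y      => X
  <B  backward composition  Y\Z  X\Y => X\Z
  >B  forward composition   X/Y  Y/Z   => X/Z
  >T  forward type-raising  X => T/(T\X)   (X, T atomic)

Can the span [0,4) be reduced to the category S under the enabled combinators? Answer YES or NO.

[0,4] S   <
  [0,2] S\N   <
    [0,1] "gave" : NP
    [1,2] "cat" : (S\N)\NP
  [2,4] S\(S\N)   <
    [2,3] "in" : N
    [3,4] "that" : (S\(S\N))\N

YES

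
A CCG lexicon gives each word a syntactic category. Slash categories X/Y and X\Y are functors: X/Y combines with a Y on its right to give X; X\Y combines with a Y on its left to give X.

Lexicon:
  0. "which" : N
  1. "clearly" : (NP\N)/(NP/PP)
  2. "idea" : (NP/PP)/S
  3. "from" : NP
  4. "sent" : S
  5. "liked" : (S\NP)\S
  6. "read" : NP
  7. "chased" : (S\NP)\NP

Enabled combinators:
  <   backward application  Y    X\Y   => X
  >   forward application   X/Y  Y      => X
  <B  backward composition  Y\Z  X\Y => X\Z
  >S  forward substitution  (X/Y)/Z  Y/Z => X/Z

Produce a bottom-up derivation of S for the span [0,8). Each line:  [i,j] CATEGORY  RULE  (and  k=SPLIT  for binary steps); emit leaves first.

[0,8] S   <
  [0,6] NP   <
    [0,1] "which" : N
    [1,6] NP\N   >
      [1,2] "clearly" : (NP\N)/(NP/PP)
      [2,6] NP/PP   >
        [2,3] "idea" : (NP/PP)/S
        [3,6] S   <
          [3,4] "from" : NP
          [4,6] S\NP   <
            [4,5] "sent" : S
            [5,6] "liked" : (S\NP)\S
  [6,8] S\NP   <
    [6,7] "read" : NP
    [7,8] "chased" : (S\NP)\NP

[0,1] N  lex  "which"
[1,2] (NP\N)/(NP/PP)  lex  "clearly"
[2,3] (NP/PP)/S  lex  "idea"
[3,4] NP  lex  "from"
[4,5] S  lex  "sent"
[5,6] (S\NP)\S  lex  "liked"
[4,6] S\NP  <  k=5
[3,6] S  <  k=4
[2,6] NP/PP  >  k=3
[1,6] NP\N  >  k=2
[0,6] NP  <  k=1
[6,7] NP  lex  "read"
[7,8] (S\NP)\NP  lex  "chased"
[6,8] S\NP  <  k=7
[0,8] S  <  k=6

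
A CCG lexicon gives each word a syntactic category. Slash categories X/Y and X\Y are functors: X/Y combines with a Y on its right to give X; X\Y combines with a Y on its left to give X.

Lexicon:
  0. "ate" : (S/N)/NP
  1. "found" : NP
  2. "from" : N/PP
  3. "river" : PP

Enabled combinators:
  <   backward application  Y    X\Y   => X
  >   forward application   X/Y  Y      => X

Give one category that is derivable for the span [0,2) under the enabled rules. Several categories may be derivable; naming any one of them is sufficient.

[0,4] S   >
  [0,2] S/N   >
    [0,1] "ate" : (S/N)/NP
    [1,2] "found" : NP
  [2,4] N   >
    [2,3] "from" : N/PP
    [3,4] "river" : PP

S/N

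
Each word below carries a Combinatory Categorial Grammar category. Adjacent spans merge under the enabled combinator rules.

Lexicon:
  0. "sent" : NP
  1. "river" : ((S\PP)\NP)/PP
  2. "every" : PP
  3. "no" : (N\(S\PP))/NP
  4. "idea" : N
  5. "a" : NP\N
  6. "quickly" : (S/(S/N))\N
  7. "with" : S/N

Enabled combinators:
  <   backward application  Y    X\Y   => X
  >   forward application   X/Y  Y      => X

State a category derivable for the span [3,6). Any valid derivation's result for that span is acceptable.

[0,8] S   >
  [0,7] S/(S/N)   <
    [0,6] N   <
      [0,3] S\PP   <
        [0,1] "sent" : NP
        [1,3] (S\PP)\NP   >
          [1,2] "river" : ((S\PP)\NP)/PP
          [2,3] "every" : PP
      [3,6] N\(S\PP)   >
        [3,4] "no" : (N\(S\PP))/NP
        [4,6] NP   <
          [4,5] "idea" : N
          [5,6] "a" : NP\N
    [6,7] "quickly" : (S/(S/N))\N
  [7,8] "with" : S/N

N\(S\PP)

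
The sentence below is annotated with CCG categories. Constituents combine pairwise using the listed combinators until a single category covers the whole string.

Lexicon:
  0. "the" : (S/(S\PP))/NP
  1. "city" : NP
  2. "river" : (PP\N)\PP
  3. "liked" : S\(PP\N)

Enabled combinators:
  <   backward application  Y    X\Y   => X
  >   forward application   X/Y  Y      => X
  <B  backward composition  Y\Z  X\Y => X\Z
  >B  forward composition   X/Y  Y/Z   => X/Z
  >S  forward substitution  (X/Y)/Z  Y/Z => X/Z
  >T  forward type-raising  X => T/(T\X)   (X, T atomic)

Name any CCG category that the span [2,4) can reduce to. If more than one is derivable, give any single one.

S\PP

[0,4] S   >
  [0,2] S/(S\PP)   >
    [0,1] "the" : (S/(S\PP))/NP
    [1,2] "city" : NP
  [2,4] S\PP   <B
    [2,3] "river" : (PP\N)\PP
    [3,4] "liked" : S\(PP\N)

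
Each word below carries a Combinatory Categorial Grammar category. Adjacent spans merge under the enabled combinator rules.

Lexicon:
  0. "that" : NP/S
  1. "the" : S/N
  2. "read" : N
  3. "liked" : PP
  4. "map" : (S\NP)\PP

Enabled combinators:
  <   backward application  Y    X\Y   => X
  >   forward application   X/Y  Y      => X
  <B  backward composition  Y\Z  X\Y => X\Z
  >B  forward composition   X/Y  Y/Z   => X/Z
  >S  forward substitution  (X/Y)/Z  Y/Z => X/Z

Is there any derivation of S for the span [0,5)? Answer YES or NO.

[0,5] S   <
  [0,3] NP   >
    [0,2] NP/N   >B
      [0,1] "that" : NP/S
      [1,2] "the" : S/N
    [2,3] "read" : N
  [3,5] S\NP   <
    [3,4] "liked" : PP
    [4,5] "map" : (S\NP)\PP

YES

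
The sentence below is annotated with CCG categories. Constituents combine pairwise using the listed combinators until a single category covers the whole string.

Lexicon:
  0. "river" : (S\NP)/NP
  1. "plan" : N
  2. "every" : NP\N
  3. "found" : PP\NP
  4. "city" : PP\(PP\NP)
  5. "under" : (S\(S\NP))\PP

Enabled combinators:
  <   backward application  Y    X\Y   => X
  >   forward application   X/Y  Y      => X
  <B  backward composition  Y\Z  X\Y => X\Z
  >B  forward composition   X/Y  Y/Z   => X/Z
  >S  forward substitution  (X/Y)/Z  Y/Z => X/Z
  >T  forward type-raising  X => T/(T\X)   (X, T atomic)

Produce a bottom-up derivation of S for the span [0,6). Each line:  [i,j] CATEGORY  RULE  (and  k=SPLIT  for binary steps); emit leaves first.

[0,6] S   <
  [0,3] S\NP   >
    [0,1] "river" : (S\NP)/NP
    [1,3] NP   >
      [1,2] NP/(NP\N)   >T
        [1,2] "plan" : N
      [2,3] "every" : NP\N
  [3,6] S\(S\NP)   <
    [3,5] PP   <
      [3,4] "found" : PP\NP
      [4,5] "city" : PP\(PP\NP)
    [5,6] "under" : (S\(S\NP))\PP

[0,1] (S\NP)/NP  lex  "river"
[1,2] N  lex  "plan"
[1,2] NP/(NP\N)  >T
[2,3] NP\N  lex  "every"
[1,3] NP  >  k=2
[0,3] S\NP  >  k=1
[3,4] PP\NP  lex  "found"
[4,5] PP\(PP\NP)  lex  "city"
[3,5] PP  <  k=4
[5,6] (S\(S\NP))\PP  lex  "under"
[3,6] S\(S\NP)  <  k=5
[0,6] S  <  k=3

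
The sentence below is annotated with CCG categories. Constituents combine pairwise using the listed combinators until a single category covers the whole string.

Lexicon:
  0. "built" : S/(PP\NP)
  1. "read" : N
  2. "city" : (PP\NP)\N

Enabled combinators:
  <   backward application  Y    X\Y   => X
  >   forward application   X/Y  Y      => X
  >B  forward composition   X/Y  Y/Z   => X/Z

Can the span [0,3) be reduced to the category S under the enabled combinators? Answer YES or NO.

[0,3] S   >
  [0,1] "built" : S/(PP\NP)
  [1,3] PP\NP   <
    [1,2] "read" : N
    [2,3] "city" : (PP\NP)\N

YES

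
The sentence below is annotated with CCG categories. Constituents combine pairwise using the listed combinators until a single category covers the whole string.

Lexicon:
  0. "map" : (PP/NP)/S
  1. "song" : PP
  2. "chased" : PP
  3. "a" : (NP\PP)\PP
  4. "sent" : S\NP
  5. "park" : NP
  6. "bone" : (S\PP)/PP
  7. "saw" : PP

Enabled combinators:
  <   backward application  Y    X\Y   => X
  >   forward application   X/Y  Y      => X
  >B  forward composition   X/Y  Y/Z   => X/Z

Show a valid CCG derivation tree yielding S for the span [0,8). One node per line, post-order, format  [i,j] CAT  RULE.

[0,8] S   <
  [0,6] PP   >
    [0,5] PP/NP   >
      [0,1] "map" : (PP/NP)/S
      [1,5] S   <
        [1,4] NP   <
          [1,2] "song" : PP
          [2,4] NP\PP   <
            [2,3] "chased" : PP
            [3,4] "a" : (NP\PP)\PP
        [4,5] "sent" : S\NP
    [5,6] "park" : NP
  [6,8] S\PP   >
    [6,7] "bone" : (S\PP)/PP
    [7,8] "saw" : PP

[0,1] (PP/NP)/S  lex  "map"
[1,2] PP  lex  "song"
[2,3] PP  lex  "chased"
[3,4] (NP\PP)\PP  lex  "a"
[2,4] NP\PP  <  k=3
[1,4] NP  <  k=2
[4,5] S\NP  lex  "sent"
[1,5] S  <  k=4
[0,5] PP/NP  >  k=1
[5,6] NP  lex  "park"
[0,6] PP  >  k=5
[6,7] (S\PP)/PP  lex  "bone"
[7,8] PP  lex  "saw"
[6,8] S\PP  >  k=7
[0,8] S  <  k=6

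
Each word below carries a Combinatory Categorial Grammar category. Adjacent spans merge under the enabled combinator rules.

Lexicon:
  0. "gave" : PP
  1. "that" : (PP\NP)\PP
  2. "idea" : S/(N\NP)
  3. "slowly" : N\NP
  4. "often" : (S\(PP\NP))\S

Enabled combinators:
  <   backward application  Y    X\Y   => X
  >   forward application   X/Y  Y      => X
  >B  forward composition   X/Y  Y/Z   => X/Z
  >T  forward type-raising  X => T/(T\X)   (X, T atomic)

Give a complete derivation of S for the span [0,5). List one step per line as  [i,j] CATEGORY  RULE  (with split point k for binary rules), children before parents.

[0,1] PP  lex  "gave"
[1,2] (PP\NP)\PP  lex  "that"
[0,2] PP\NP  <  k=1
[2,3] S/(N\NP)  lex  "idea"
[3,4] N\NP  lex  "slowly"
[2,4] S  >  k=3
[4,5] (S\(PP\NP))\S  lex  "often"
[2,5] S\(PP\NP)  <  k=4
[0,5] S  <  k=2

[0,5] S   <
  [0,2] PP\NP   <
    [0,1] "gave" : PP
    [1,2] "that" : (PP\NP)\PP
  [2,5] S\(PP\NP)   <
    [2,4] S   >
      [2,3] "idea" : S/(N\NP)
      [3,4] "slowly" : N\NP
    [4,5] "often" : (S\(PP\NP))\S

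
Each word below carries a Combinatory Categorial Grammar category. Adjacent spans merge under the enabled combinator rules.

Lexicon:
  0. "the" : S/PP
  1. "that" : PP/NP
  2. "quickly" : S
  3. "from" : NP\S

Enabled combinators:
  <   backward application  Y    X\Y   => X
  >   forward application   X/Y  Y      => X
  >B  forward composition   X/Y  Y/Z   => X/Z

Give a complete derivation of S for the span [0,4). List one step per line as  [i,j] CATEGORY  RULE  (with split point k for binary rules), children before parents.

[0,1] S/PP  lex  "the"
[1,2] PP/NP  lex  "that"
[2,3] S  lex  "quickly"
[3,4] NP\S  lex  "from"
[2,4] NP  <  k=3
[1,4] PP  >  k=2
[0,4] S  >  k=1

[0,4] S   >
  [0,1] "the" : S/PP
  [1,4] PP   >
    [1,2] "that" : PP/NP
    [2,4] NP   <
      [2,3] "quickly" : S
      [3,4] "from" : NP\S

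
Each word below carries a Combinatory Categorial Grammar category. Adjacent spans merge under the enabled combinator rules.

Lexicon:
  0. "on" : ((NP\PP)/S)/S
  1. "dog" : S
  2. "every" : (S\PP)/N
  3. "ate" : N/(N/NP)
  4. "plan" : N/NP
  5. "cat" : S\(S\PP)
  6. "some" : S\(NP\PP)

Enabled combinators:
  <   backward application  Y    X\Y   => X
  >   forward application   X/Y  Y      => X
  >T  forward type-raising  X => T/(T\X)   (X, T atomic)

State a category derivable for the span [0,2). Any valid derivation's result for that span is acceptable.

[0,7] S   <
  [0,6] NP\PP   >
    [0,2] (NP\PP)/S   >
      [0,1] "on" : ((NP\PP)/S)/S
      [1,2] "dog" : S
    [2,6] S   <
      [2,5] S\PP   >
        [2,3] "every" : (S\PP)/N
        [3,5] N   >
          [3,4] "ate" : N/(N/NP)
          [4,5] "plan" : N/NP
      [5,6] "cat" : S\(S\PP)
  [6,7] "some" : S\(NP\PP)

(NP\PP)/S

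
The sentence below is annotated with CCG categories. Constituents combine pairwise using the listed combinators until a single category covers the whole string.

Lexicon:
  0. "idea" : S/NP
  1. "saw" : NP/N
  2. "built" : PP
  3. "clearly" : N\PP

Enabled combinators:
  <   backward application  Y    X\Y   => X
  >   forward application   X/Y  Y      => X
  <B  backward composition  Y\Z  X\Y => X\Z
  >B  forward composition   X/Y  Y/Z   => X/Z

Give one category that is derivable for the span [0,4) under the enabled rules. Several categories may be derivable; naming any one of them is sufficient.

S

[0,4] S   >
  [0,2] S/N   >B
    [0,1] "idea" : S/NP
    [1,2] "saw" : NP/N
  [2,4] N   <
    [2,3] "built" : PP
    [3,4] "clearly" : N\PP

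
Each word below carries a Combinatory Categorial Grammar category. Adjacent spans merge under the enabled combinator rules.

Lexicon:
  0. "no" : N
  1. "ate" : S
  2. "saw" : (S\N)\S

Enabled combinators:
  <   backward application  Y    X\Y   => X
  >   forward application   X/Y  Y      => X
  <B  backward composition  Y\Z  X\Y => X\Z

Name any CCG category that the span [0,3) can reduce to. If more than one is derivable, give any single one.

S

[0,3] S   <
  [0,1] "no" : N
  [1,3] S\N   <
    [1,2] "ate" : S
    [2,3] "saw" : (S\N)\S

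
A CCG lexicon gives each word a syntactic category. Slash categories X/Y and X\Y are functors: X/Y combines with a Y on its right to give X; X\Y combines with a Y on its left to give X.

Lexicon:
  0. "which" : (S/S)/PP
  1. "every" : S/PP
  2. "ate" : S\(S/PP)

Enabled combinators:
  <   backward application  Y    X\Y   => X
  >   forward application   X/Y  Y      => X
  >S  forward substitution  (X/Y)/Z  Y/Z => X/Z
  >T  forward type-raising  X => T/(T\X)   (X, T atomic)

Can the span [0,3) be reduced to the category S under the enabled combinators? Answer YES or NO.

YES

[0,3] S   <
  [0,2] S/PP   >S
    [0,1] "which" : (S/S)/PP
    [1,2] "every" : S/PP
  [2,3] "ate" : S\(S/PP)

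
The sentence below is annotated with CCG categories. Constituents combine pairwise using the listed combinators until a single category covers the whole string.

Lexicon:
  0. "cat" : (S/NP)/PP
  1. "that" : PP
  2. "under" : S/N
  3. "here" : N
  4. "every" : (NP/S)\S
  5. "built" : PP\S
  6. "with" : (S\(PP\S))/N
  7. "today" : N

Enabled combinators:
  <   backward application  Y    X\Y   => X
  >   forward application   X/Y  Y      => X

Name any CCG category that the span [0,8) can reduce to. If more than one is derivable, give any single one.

[0,8] S   >
  [0,2] S/NP   >
    [0,1] "cat" : (S/NP)/PP
    [1,2] "that" : PP
  [2,8] NP   >
    [2,5] NP/S   <
      [2,4] S   >
        [2,3] "under" : S/N
        [3,4] "here" : N
      [4,5] "every" : (NP/S)\S
    [5,8] S   <
      [5,6] "built" : PP\S
      [6,8] S\(PP\S)   >
        [6,7] "with" : (S\(PP\S))/N
        [7,8] "today" : N

S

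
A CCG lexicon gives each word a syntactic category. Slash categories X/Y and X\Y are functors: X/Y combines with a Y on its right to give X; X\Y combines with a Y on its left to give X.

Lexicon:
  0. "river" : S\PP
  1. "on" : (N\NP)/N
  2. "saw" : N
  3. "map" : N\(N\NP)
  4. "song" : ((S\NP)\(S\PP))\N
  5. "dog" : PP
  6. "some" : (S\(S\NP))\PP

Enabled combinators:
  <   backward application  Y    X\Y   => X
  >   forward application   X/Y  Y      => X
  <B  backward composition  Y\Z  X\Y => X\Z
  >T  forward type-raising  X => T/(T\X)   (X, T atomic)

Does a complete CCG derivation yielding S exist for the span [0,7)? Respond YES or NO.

YES

[0,7] S   <
  [0,5] S\NP   <
    [0,1] "river" : S\PP
    [1,5] (S\NP)\(S\PP)   <
      [1,4] N   <
        [1,3] N\NP   >
          [1,2] "on" : (N\NP)/N
          [2,3] "saw" : N
        [3,4] "map" : N\(N\NP)
      [4,5] "song" : ((S\NP)\(S\PP))\N
  [5,7] S\(S\NP)   <
    [5,6] "dog" : PP
    [6,7] "some" : (S\(S\NP))\PP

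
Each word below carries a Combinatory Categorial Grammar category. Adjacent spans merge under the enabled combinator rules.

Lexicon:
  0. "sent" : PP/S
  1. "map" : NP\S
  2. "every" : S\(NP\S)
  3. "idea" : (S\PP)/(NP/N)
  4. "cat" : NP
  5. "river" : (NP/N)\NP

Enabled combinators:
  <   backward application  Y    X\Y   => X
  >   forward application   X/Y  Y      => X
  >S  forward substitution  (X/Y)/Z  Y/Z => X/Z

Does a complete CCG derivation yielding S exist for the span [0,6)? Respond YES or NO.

[0,6] S   <
  [0,3] PP   >
    [0,1] "sent" : PP/S
    [1,3] S   <
      [1,2] "map" : NP\S
      [2,3] "every" : S\(NP\S)
  [3,6] S\PP   >
    [3,4] "idea" : (S\PP)/(NP/N)
    [4,6] NP/N   <
      [4,5] "cat" : NP
      [5,6] "river" : (NP/N)\NP

YES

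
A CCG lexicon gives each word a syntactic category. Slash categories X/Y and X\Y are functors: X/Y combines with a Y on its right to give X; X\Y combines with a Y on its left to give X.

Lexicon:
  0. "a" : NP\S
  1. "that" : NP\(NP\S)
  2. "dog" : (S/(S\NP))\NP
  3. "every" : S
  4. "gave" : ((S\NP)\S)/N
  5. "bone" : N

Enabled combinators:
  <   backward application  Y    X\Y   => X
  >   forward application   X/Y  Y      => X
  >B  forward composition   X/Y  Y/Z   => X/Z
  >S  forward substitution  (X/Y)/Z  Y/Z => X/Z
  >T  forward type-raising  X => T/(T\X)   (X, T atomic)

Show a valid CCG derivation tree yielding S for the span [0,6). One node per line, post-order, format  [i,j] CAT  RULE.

[0,6] S   >
  [0,3] S/(S\NP)   <
    [0,2] NP   <
      [0,1] "a" : NP\S
      [1,2] "that" : NP\(NP\S)
    [2,3] "dog" : (S/(S\NP))\NP
  [3,6] S\NP   <
    [3,4] "every" : S
    [4,6] (S\NP)\S   >
      [4,5] "gave" : ((S\NP)\S)/N
      [5,6] "bone" : N

[0,1] NP\S  lex  "a"
[1,2] NP\(NP\S)  lex  "that"
[0,2] NP  <  k=1
[2,3] (S/(S\NP))\NP  lex  "dog"
[0,3] S/(S\NP)  <  k=2
[3,4] S  lex  "every"
[4,5] ((S\NP)\S)/N  lex  "gave"
[5,6] N  lex  "bone"
[4,6] (S\NP)\S  >  k=5
[3,6] S\NP  <  k=4
[0,6] S  >  k=3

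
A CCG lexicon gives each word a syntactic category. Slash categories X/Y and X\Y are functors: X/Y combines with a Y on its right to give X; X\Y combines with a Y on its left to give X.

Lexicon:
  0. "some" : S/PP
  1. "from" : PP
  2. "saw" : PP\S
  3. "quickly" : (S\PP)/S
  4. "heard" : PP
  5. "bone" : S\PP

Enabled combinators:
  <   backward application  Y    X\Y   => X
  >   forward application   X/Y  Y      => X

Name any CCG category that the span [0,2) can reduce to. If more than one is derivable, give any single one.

[0,6] S   <
  [0,3] PP   <
    [0,2] S   >
      [0,1] "some" : S/PP
      [1,2] "from" : PP
    [2,3] "saw" : PP\S
  [3,6] S\PP   >
    [3,4] "quickly" : (S\PP)/S
    [4,6] S   <
      [4,5] "heard" : PP
      [5,6] "bone" : S\PP

S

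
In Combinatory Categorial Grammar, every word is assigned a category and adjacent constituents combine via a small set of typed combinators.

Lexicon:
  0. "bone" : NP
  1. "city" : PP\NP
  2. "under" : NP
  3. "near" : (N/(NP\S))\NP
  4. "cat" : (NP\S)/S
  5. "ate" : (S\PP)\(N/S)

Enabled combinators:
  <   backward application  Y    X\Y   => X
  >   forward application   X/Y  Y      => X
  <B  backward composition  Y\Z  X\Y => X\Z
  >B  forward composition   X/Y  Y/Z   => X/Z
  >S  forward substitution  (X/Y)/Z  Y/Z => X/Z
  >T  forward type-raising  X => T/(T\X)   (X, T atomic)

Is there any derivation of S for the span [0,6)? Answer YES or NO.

YES

[0,6] S   <
  [0,2] PP   <
    [0,1] "bone" : NP
    [1,2] "city" : PP\NP
  [2,6] S\PP   <
    [2,5] N/S   >B
      [2,4] N/(NP\S)   <
        [2,3] "under" : NP
        [3,4] "near" : (N/(NP\S))\NP
      [4,5] "cat" : (NP\S)/S
    [5,6] "ate" : (S\PP)\(N/S)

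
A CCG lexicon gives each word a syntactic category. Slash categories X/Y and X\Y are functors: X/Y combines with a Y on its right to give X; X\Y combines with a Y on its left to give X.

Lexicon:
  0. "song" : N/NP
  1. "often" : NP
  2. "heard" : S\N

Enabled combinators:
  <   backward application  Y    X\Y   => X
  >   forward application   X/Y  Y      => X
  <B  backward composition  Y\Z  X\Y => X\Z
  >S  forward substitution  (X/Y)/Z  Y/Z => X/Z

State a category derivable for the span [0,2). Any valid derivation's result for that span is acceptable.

[0,3] S   <
  [0,2] N   >
    [0,1] "song" : N/NP
    [1,2] "often" : NP
  [2,3] "heard" : S\N

N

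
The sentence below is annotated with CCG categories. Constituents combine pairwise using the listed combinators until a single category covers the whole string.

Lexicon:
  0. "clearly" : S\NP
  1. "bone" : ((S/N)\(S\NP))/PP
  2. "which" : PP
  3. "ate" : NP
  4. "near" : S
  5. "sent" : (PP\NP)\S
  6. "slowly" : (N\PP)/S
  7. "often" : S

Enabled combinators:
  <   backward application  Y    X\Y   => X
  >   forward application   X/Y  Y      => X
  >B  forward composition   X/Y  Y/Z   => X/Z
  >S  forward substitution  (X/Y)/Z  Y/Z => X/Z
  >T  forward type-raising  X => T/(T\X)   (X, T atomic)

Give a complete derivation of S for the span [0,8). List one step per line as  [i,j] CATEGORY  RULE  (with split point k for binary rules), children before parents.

[0,8] S   >
  [0,3] S/N   <
    [0,1] "clearly" : S\NP
    [1,3] (S/N)\(S\NP)   >
      [1,2] "bone" : ((S/N)\(S\NP))/PP
      [2,3] "which" : PP
  [3,8] N   <
    [3,6] PP   >
      [3,4] PP/(PP\NP)   >T
        [3,4] "ate" : NP
      [4,6] PP\NP   <
        [4,5] "near" : S
        [5,6] "sent" : (PP\NP)\S
    [6,8] N\PP   >
      [6,7] "slowly" : (N\PP)/S
      [7,8] "often" : S

[0,1] S\NP  lex  "clearly"
[1,2] ((S/N)\(S\NP))/PP  lex  "bone"
[2,3] PP  lex  "which"
[1,3] (S/N)\(S\NP)  >  k=2
[0,3] S/N  <  k=1
[3,4] NP  lex  "ate"
[3,4] PP/(PP\NP)  >T
[4,5] S  lex  "near"
[5,6] (PP\NP)\S  lex  "sent"
[4,6] PP\NP  <  k=5
[3,6] PP  >  k=4
[6,7] (N\PP)/S  lex  "slowly"
[7,8] S  lex  "often"
[6,8] N\PP  >  k=7
[3,8] N  <  k=6
[0,8] S  >  k=3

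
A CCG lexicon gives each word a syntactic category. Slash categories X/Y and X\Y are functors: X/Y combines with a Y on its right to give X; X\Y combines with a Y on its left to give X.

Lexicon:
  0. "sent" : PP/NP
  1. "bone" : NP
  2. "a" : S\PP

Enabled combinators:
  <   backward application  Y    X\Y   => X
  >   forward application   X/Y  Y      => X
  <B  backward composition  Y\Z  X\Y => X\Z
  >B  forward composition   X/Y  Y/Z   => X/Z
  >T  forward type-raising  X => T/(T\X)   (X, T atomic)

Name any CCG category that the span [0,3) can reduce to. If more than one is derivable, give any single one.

S

[0,3] S   <
  [0,2] PP   >
    [0,1] "sent" : PP/NP
    [1,2] "bone" : NP
  [2,3] "a" : S\PP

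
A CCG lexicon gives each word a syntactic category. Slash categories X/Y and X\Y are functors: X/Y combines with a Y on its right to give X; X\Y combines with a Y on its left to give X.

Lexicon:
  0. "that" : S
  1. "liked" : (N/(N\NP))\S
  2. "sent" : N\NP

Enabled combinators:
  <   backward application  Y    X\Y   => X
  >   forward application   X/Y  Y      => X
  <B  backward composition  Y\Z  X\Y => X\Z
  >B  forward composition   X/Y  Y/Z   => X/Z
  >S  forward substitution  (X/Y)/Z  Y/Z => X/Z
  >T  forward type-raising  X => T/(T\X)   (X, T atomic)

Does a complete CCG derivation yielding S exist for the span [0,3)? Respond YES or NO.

S (N/(N\NP))\S N\NP
CKY chart[0,3] = {N, N/(N\N), NP/(NP\N), PP/(PP\N), S/(S\N)}; S ∉ chart

NO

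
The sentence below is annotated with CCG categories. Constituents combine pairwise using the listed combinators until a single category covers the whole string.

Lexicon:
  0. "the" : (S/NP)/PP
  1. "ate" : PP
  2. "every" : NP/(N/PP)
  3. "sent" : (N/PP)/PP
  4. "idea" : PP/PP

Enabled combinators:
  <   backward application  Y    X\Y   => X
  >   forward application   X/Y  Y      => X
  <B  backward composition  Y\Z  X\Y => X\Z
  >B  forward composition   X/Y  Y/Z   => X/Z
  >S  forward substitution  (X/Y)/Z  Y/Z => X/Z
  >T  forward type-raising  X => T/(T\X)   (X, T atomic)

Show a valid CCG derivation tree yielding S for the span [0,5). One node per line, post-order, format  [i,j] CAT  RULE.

[0,1] (S/NP)/PP  lex  "the"
[1,2] PP  lex  "ate"
[0,2] S/NP  >  k=1
[2,3] NP/(N/PP)  lex  "every"
[3,4] (N/PP)/PP  lex  "sent"
[4,5] PP/PP  lex  "idea"
[3,5] N/PP  >S  k=4
[2,5] NP  >  k=3
[0,5] S  >  k=2

[0,5] S   >
  [0,2] S/NP   >
    [0,1] "the" : (S/NP)/PP
    [1,2] "ate" : PP
  [2,5] NP   >
    [2,3] "every" : NP/(N/PP)
    [3,5] N/PP   >S
      [3,4] "sent" : (N/PP)/PP
      [4,5] "idea" : PP/PP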